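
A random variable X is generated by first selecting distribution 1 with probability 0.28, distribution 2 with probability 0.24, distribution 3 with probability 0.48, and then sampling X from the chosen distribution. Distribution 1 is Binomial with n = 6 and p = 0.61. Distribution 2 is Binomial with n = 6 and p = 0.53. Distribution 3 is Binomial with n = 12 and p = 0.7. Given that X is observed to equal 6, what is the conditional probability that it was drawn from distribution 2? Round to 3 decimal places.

Likelihoods P(X=6 | ·): 1: 0.0515204; 2: 0.0221644; 3: 0.0792479.
Posterior ∝ prior × likelihood. Numerator for 2: 0.24·0.0221644 = 0.00531945.
Normalizing constant: 0.28·0.0515204 + 0.24·0.0221644 + 0.48·0.0792479 = 0.0577841.
P(2 | observation) = 0.00531945 / 0.0577841 = 0.0920572.

0.092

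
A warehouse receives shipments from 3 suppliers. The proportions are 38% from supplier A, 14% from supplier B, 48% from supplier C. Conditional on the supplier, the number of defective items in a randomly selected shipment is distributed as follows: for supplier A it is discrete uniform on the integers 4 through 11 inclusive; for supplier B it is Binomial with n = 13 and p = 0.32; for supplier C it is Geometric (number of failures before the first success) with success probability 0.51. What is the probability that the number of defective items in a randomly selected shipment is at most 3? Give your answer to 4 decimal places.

Conditional on each supplier, P(X ≤ 3): A: 0; B: 0.360233; C: 0.942352.
By total probability, P(X ≤ 3) = 0.38·0 + 0.14·0.360233 + 0.48·0.942352 = 0.502762.

0.5028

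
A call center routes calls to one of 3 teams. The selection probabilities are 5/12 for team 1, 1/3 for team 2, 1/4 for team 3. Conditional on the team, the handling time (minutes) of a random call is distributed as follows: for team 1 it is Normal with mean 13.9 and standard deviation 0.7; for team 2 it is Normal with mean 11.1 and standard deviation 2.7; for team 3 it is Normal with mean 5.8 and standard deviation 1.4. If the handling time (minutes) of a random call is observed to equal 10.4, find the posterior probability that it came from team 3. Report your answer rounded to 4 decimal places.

0.0067

Likelihoods f(10.4 | ·): 1: 2.12389e-06; 2: 0.142873; 3: 0.00128967.
Posterior ∝ prior × likelihood. Numerator for 3: 0.25·0.00128967 = 0.000322417.
Normalizing constant: 0.416667·2.12389e-06 + 0.333333·0.142873 + 0.25·0.00128967 = 0.0479477.
P(3 | observation) = 0.000322417 / 0.0479477 = 0.00672435.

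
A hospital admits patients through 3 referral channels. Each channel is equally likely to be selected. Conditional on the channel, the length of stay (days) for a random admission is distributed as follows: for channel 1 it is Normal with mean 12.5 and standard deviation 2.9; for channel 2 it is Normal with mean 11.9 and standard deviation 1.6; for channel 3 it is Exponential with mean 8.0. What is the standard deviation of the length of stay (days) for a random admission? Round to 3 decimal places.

5.382

Per component, 1: μ=12.5, E[X²]=164.66; 2: μ=11.9, E[X²]=144.17; 3: μ=8, E[X²]=128.
E[X] = 0.333333·12.5 + 0.333333·11.9 + 0.333333·8 = 10.8.
E[X²] = 0.333333·164.66 + 0.333333·144.17 + 0.333333·128 = 145.61.
Var(X) = E[X²] − (E[X])² = 145.61 − 116.64 = 28.97.
SD(X) = √28.97 = 5.38238.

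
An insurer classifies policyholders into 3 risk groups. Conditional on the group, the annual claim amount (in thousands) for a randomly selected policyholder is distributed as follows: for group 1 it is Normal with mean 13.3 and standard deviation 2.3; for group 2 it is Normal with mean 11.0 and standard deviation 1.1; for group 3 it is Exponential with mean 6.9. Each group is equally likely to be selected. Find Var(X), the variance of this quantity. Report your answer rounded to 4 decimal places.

Per component, 1: μ=13.3, E[X²]=182.18; 2: μ=11, E[X²]=122.21; 3: μ=6.9, E[X²]=95.22.
E[X] = 0.333333·13.3 + 0.333333·11 + 0.333333·6.9 = 10.4.
E[X²] = 0.333333·182.18 + 0.333333·122.21 + 0.333333·95.22 = 133.203.
Var(X) = E[X²] − (E[X])² = 133.203 − 108.16 = 25.0433.

25.0433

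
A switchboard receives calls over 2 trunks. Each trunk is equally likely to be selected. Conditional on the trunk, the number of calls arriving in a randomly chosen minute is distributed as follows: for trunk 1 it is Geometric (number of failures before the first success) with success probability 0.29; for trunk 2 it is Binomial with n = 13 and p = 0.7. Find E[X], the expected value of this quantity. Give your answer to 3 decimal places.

Component means — 1: 2.44828; 2: 9.1.
E[X] = 0.5·2.44828 + 0.5·9.1 = 5.77414.

5.774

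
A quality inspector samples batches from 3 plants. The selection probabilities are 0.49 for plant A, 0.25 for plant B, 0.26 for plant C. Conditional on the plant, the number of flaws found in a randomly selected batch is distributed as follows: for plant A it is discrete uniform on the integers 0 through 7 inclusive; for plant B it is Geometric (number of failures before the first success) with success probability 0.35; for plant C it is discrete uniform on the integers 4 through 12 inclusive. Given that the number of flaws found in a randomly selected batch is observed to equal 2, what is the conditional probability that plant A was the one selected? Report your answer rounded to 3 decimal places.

0.624

Likelihoods P(X=2 | ·): A: 0.125; B: 0.147875; C: 0.
Posterior ∝ prior × likelihood. Numerator for A: 0.49·0.125 = 0.06125.
Normalizing constant: 0.49·0.125 + 0.25·0.147875 + 0.26·0 = 0.0982187.
P(A | observation) = 0.06125 / 0.0982187 = 0.623608.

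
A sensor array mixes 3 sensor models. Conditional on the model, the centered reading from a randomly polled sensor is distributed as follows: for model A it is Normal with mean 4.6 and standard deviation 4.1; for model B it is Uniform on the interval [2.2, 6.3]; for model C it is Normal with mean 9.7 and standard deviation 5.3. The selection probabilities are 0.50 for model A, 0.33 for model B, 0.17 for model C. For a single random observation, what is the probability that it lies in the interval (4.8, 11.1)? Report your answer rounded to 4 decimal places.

0.4053

Conditional on each model, P(4.8 < X < 11.1): A: 0.424105; B: 0.365854; C: 0.426563.
By total probability, P(4.8 < X < 11.1) = 0.5·0.424105 + 0.33·0.365854 + 0.17·0.426563 = 0.4053.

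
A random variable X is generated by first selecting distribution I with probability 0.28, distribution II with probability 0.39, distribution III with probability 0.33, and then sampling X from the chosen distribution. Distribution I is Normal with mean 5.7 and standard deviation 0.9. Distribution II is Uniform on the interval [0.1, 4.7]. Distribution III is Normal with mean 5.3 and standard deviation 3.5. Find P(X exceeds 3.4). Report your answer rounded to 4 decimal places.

0.6218

Conditional on each component, P(X > 3.4): I: 0.994699; II: 0.282609; III: 0.706386.
By total probability, P(X > 3.4) = 0.28·0.994699 + 0.39·0.282609 + 0.33·0.706386 = 0.62184.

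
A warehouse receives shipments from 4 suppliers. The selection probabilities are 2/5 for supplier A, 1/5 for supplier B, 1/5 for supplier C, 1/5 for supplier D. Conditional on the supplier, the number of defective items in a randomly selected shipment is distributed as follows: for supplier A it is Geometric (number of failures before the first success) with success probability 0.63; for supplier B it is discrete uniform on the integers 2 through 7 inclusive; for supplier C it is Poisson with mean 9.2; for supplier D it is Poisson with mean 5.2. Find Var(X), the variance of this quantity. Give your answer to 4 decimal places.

14.2406

Per component, A: μ=0.587302, E[X²]=1.27715; B: μ=4.5, E[X²]=23.1667; C: μ=9.2, E[X²]=93.84; D: μ=5.2, E[X²]=32.24.
E[X] = 0.4·0.587302 + 0.2·4.5 + 0.2·9.2 + 0.2·5.2 = 4.01492.
E[X²] = 0.4·1.27715 + 0.2·23.1667 + 0.2·93.84 + 0.2·32.24 = 30.3602.
Var(X) = E[X²] − (E[X])² = 30.3602 − 16.1196 = 14.2406.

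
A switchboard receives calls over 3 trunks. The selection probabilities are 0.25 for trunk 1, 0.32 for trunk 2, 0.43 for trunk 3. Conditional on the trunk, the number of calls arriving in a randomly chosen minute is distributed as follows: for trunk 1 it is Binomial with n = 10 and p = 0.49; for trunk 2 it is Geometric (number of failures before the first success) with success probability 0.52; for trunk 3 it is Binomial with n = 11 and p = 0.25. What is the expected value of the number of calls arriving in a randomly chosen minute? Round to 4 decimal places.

Component means — 1: 4.9; 2: 0.923077; 3: 2.75.
E[X] = 0.25·4.9 + 0.32·0.923077 + 0.43·2.75 = 2.70288.

2.7029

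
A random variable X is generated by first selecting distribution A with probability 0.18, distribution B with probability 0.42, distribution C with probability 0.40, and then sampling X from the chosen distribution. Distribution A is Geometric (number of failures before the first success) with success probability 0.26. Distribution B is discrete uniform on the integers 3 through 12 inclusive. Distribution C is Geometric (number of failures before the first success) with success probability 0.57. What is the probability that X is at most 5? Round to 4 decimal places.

Conditional on each component, P(X ≤ 5): A: 0.835794; B: 0.3; C: 0.993679.
By total probability, P(X ≤ 5) = 0.18·0.835794 + 0.42·0.3 + 0.4·0.993679 = 0.673914.

0.6739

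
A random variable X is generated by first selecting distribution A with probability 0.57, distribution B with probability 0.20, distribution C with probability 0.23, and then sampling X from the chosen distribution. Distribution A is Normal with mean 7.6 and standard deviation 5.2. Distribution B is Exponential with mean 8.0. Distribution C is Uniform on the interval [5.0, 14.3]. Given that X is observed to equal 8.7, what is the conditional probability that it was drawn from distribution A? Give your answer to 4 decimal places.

Likelihoods f(8.7 | ·): A: 0.0750222; B: 0.0421323; C: 0.107527.
Posterior ∝ prior × likelihood. Numerator for A: 0.57·0.0750222 = 0.0427626.
Normalizing constant: 0.57·0.0750222 + 0.2·0.0421323 + 0.23·0.107527 = 0.0759203.
P(A | observation) = 0.0427626 / 0.0759203 = 0.563257.

0.5633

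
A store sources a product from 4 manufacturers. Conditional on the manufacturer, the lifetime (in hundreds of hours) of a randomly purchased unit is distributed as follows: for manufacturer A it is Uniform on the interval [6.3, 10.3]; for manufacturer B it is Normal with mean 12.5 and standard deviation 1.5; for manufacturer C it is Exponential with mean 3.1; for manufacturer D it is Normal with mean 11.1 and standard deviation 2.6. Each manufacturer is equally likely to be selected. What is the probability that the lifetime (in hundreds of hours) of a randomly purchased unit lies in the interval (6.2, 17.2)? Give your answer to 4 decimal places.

Conditional on each manufacturer, P(6.2 < X < 17.2): A: 1; B: 0.999122; C: 0.131442; D: 0.960775.
By total probability, P(6.2 < X < 17.2) = 0.25·1 + 0.25·0.999122 + 0.25·0.131442 + 0.25·0.960775 = 0.772835.

0.7728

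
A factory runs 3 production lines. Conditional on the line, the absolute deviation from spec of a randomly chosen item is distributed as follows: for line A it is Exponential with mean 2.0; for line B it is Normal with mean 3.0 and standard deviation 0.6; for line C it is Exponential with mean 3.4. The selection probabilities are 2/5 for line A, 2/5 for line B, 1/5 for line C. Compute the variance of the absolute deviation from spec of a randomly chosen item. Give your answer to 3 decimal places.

4.386

Per component, A: μ=2, E[X²]=8; B: μ=3, E[X²]=9.36; C: μ=3.4, E[X²]=23.12.
E[X] = 0.4·2 + 0.4·3 + 0.2·3.4 = 2.68.
E[X²] = 0.4·8 + 0.4·9.36 + 0.2·23.12 = 11.568.
Var(X) = E[X²] − (E[X])² = 11.568 − 7.1824 = 4.3856.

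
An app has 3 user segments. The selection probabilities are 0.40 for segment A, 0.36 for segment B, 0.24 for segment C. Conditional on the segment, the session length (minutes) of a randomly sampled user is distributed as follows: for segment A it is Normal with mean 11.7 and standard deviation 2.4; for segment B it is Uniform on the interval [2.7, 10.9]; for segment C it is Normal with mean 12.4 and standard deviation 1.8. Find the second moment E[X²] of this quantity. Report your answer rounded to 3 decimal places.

For each component E[X²] = Var + (mean)², giving A: 142.65; B: 51.8433; C: 157.
Overall E[X²] = 0.4·142.65 + 0.36·51.8433 + 0.24·157 = 113.404.

113.404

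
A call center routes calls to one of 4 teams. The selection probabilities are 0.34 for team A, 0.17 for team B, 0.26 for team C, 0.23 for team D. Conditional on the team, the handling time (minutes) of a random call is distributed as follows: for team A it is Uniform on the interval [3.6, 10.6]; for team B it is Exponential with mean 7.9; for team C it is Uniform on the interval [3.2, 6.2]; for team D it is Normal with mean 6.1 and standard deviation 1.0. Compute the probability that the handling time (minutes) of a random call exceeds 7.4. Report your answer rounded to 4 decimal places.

Conditional on each team, P(X > 7.4): A: 0.457143; B: 0.391916; C: 0; D: 0.0968005.
By total probability, P(X > 7.4) = 0.34·0.457143 + 0.17·0.391916 + 0.26·0 + 0.23·0.0968005 = 0.244318.

0.2443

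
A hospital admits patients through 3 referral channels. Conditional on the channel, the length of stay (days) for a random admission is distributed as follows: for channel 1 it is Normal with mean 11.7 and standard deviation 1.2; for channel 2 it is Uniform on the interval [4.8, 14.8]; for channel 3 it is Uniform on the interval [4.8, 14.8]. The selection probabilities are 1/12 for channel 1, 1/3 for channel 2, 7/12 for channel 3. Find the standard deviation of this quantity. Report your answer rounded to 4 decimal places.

Per component, 1: μ=11.7, E[X²]=138.33; 2: μ=9.8, E[X²]=104.373; 3: μ=9.8, E[X²]=104.373.
E[X] = 0.0833333·11.7 + 0.333333·9.8 + 0.583333·9.8 = 9.95833.
E[X²] = 0.0833333·138.33 + 0.333333·104.373 + 0.583333·104.373 = 107.203.
Var(X) = E[X²] − (E[X])² = 107.203 − 99.1684 = 8.03465.
SD(X) = √8.03465 = 2.83455.

2.8345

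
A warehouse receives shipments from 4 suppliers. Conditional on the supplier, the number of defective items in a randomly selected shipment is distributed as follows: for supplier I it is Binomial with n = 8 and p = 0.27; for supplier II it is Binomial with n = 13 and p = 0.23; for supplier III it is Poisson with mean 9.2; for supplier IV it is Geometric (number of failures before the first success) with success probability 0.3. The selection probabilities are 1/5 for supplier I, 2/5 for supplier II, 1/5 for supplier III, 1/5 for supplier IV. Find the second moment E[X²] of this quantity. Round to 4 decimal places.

27.1579

For each component E[X²] = Var + (mean)², giving I: 6.2424; II: 11.2424; III: 93.84; IV: 13.2222.
Overall E[X²] = 0.2·6.2424 + 0.4·11.2424 + 0.2·93.84 + 0.2·13.2222 = 27.1579.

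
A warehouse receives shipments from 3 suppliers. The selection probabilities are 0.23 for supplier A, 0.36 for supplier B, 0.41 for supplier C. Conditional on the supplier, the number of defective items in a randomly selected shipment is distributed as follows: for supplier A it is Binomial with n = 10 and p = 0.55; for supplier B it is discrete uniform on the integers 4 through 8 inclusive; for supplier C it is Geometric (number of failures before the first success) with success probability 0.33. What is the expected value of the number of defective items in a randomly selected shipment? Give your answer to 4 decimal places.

4.2574

Component means — A: 5.5; B: 6; C: 2.0303.
E[X] = 0.23·5.5 + 0.36·6 + 0.41·2.0303 = 4.25742.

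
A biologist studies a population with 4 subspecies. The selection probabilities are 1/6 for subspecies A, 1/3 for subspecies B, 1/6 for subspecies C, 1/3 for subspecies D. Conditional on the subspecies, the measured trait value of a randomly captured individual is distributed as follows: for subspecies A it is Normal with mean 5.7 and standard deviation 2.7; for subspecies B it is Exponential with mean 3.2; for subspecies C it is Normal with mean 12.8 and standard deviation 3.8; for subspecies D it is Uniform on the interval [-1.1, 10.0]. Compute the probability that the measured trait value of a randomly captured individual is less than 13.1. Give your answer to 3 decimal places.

Conditional on each subspecies, P(X < 13.1): A: 0.996935; B: 0.983323; C: 0.531463; D: 1.
By total probability, P(X < 13.1) = 0.166667·0.996935 + 0.333333·0.983323 + 0.166667·0.531463 + 0.333333·1 = 0.915841.

0.916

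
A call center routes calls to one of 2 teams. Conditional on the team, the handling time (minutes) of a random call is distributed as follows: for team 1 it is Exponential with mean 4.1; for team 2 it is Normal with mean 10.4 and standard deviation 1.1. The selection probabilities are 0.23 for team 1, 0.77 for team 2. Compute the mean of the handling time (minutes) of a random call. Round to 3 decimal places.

8.951

Component means — 1: 4.1; 2: 10.4.
E[X] = 0.23·4.1 + 0.77·10.4 = 8.951.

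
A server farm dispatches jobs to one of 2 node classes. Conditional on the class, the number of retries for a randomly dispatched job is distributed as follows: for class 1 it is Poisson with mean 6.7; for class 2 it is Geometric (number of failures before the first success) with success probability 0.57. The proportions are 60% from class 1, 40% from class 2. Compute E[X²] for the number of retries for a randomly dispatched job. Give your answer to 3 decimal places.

31.711

For each component E[X²] = Var + (mean)², giving 1: 51.59; 2: 1.89258.
Overall E[X²] = 0.6·51.59 + 0.4·1.89258 = 31.711.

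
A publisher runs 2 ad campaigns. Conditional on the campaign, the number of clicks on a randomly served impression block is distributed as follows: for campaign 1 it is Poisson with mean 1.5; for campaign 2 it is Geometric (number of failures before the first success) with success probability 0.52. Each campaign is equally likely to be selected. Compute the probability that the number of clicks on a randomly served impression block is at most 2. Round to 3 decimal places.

0.849

Conditional on each campaign, P(X ≤ 2): 1: 0.808847; 2: 0.889408.
By total probability, P(X ≤ 2) = 0.5·0.808847 + 0.5·0.889408 = 0.849127.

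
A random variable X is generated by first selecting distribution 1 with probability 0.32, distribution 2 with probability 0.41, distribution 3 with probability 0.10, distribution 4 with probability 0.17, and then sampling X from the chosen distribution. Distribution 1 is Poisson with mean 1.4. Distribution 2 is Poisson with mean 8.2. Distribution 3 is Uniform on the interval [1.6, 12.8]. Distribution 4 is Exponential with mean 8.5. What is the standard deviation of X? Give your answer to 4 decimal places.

Per component, 1: μ=1.4, E[X²]=3.36; 2: μ=8.2, E[X²]=75.44; 3: μ=7.2, E[X²]=62.2933; 4: μ=8.5, E[X²]=144.5.
E[X] = 0.32·1.4 + 0.41·8.2 + 0.1·7.2 + 0.17·8.5 = 5.975.
E[X²] = 0.32·3.36 + 0.41·75.44 + 0.1·62.2933 + 0.17·144.5 = 62.7999.
Var(X) = E[X²] − (E[X])² = 62.7999 − 35.7006 = 27.0993.
SD(X) = √27.0993 = 5.2057.

5.2057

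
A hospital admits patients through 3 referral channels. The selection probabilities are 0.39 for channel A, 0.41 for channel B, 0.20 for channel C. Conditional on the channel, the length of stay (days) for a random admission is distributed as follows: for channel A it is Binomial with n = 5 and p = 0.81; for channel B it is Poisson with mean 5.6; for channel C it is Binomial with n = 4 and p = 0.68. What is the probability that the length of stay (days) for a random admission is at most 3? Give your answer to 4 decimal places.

0.3299

Conditional on each channel, P(X ≤ 3): A: 0.242378; B: 0.190622; C: 0.786186.
By total probability, P(X ≤ 3) = 0.39·0.242378 + 0.41·0.190622 + 0.2·0.786186 = 0.32992.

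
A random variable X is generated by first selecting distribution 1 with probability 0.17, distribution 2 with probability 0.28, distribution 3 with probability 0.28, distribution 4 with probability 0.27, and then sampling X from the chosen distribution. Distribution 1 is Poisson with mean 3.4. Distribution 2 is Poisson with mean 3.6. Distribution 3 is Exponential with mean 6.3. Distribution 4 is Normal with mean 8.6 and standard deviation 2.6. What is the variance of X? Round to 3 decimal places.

19.029

Per component, 1: μ=3.4, E[X²]=14.96; 2: μ=3.6, E[X²]=16.56; 3: μ=6.3, E[X²]=79.38; 4: μ=8.6, E[X²]=80.72.
E[X] = 0.17·3.4 + 0.28·3.6 + 0.28·6.3 + 0.27·8.6 = 5.672.
E[X²] = 0.17·14.96 + 0.28·16.56 + 0.28·79.38 + 0.27·80.72 = 51.2008.
Var(X) = E[X²] − (E[X])² = 51.2008 − 32.1716 = 19.0292.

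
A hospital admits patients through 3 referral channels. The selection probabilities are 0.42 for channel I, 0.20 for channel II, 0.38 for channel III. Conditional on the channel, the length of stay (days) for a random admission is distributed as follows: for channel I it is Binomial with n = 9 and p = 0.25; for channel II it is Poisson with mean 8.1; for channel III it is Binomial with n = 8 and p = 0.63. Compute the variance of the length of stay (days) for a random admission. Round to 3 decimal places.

7.866

Per component, I: μ=2.25, E[X²]=6.75; II: μ=8.1, E[X²]=73.71; III: μ=5.04, E[X²]=27.2664.
E[X] = 0.42·2.25 + 0.2·8.1 + 0.38·5.04 = 4.4802.
E[X²] = 0.42·6.75 + 0.2·73.71 + 0.38·27.2664 = 27.9382.
Var(X) = E[X²] − (E[X])² = 27.9382 − 20.0722 = 7.86604.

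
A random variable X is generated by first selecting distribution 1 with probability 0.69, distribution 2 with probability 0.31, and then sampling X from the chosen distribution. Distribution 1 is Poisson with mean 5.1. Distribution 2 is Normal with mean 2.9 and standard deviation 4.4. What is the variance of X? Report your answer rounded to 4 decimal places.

Per component, 1: μ=5.1, E[X²]=31.11; 2: μ=2.9, E[X²]=27.77.
E[X] = 0.69·5.1 + 0.31·2.9 = 4.418.
E[X²] = 0.69·31.11 + 0.31·27.77 = 30.0746.
Var(X) = E[X²] − (E[X])² = 30.0746 − 19.5187 = 10.5559.

10.5559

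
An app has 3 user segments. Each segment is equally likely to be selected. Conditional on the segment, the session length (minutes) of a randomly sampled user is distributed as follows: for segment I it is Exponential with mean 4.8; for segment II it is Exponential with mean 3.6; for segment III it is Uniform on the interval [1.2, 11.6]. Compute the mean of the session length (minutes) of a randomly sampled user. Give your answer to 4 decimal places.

4.9333

Component means — I: 4.8; II: 3.6; III: 6.4.
E[X] = 0.333333·4.8 + 0.333333·3.6 + 0.333333·6.4 = 4.93333.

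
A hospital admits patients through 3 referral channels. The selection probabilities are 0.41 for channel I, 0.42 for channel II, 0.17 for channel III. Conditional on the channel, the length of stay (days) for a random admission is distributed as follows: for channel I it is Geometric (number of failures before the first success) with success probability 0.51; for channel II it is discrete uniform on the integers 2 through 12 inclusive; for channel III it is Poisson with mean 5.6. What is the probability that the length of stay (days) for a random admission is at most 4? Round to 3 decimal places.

0.571

Conditional on each channel, P(X ≤ 4): I: 0.971752; II: 0.272727; III: 0.34215.
By total probability, P(X ≤ 4) = 0.41·0.971752 + 0.42·0.272727 + 0.17·0.34215 = 0.571129.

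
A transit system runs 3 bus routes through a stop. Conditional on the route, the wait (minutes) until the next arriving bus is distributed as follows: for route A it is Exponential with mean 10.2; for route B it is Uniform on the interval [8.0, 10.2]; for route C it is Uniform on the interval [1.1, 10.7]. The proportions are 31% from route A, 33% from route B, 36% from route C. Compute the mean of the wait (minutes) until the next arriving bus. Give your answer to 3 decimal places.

Component means — A: 10.2; B: 9.1; C: 5.9.
E[X] = 0.31·10.2 + 0.33·9.1 + 0.36·5.9 = 8.289.

8.289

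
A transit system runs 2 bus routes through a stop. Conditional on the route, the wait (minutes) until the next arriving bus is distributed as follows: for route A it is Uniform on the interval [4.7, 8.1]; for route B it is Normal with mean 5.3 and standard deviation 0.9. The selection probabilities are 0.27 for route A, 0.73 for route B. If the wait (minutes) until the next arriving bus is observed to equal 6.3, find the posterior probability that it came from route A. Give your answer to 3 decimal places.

Likelihoods f(6.3 | ·): A: 0.294118; B: 0.239103.
Posterior ∝ prior × likelihood. Numerator for A: 0.27·0.294118 = 0.0794118.
Normalizing constant: 0.27·0.294118 + 0.73·0.239103 = 0.253957.
P(A | observation) = 0.0794118 / 0.253957 = 0.312698.

0.313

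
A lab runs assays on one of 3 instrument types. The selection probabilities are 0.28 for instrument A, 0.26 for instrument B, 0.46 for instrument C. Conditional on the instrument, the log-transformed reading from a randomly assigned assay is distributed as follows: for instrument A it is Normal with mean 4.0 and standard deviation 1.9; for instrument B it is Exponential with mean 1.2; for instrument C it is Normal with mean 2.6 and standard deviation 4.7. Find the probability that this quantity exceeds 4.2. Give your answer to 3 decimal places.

0.305

Conditional on each instrument, P(X > 4.2): A: 0.458083; B: 0.0301974; C: 0.366768.
By total probability, P(X > 4.2) = 0.28·0.458083 + 0.26·0.0301974 + 0.46·0.366768 = 0.304828.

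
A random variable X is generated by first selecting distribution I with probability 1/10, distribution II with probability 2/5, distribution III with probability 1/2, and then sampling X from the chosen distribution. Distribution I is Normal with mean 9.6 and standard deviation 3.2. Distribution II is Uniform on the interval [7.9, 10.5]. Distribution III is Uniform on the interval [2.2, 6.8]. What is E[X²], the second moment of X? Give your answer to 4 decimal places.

For each component E[X²] = Var + (mean)², giving I: 102.4; II: 85.2033; III: 22.0133.
Overall E[X²] = 0.1·102.4 + 0.4·85.2033 + 0.5·22.0133 = 55.328.

55.3280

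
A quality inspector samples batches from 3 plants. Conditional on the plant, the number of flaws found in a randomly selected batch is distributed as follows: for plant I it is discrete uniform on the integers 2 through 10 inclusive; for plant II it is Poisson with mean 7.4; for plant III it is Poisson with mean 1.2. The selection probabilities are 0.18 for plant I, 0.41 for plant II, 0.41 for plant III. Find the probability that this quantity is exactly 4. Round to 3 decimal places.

Conditional on each plant, P(X = 4): I: 0.111111; II: 0.0763724; III: 0.0260232.
By total probability, P(X = 4) = 0.18·0.111111 + 0.41·0.0763724 + 0.41·0.0260232 = 0.0619822.

0.062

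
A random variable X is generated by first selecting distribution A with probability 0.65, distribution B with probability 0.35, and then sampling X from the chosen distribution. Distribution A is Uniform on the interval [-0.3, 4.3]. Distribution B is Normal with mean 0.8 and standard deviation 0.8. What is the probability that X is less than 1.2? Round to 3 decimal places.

0.454

Conditional on each component, P(X < 1.2): A: 0.326087; B: 0.691462.
By total probability, P(X < 1.2) = 0.65·0.326087 + 0.35·0.691462 = 0.453968.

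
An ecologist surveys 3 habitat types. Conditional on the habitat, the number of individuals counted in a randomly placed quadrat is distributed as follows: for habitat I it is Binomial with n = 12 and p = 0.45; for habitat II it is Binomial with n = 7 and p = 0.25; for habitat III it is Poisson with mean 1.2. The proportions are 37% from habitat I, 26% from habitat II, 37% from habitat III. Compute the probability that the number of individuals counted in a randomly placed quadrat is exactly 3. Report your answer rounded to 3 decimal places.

Conditional on each habitat, P(X = 3): I: 0.0923261; II: 0.173035; III: 0.0867439.
By total probability, P(X = 3) = 0.37·0.0923261 + 0.26·0.173035 + 0.37·0.0867439 = 0.111245.

0.111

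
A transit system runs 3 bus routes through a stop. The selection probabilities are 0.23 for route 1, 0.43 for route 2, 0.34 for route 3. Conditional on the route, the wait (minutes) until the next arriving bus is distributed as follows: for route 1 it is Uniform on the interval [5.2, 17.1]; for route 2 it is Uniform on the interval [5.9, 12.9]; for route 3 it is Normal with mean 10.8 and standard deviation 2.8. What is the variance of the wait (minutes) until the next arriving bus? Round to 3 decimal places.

Per component, 1: μ=11.15, E[X²]=136.123; 2: μ=9.4, E[X²]=92.4433; 3: μ=10.8, E[X²]=124.48.
E[X] = 0.23·11.15 + 0.43·9.4 + 0.34·10.8 = 10.2785.
E[X²] = 0.23·136.123 + 0.43·92.4433 + 0.34·124.48 = 113.382.
Var(X) = E[X²] − (E[X])² = 113.382 − 105.648 = 7.73464.

7.735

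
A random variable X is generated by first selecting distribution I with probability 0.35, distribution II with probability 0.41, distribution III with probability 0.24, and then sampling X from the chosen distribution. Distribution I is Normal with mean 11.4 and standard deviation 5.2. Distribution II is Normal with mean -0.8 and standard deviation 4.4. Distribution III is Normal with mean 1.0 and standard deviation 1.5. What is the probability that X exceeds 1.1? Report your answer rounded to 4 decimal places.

Conditional on each component, P(X > 1.1): I: 0.976191; II: 0.332937; III: 0.473424.
By total probability, P(X > 1.1) = 0.35·0.976191 + 0.41·0.332937 + 0.24·0.473424 = 0.591793.

0.5918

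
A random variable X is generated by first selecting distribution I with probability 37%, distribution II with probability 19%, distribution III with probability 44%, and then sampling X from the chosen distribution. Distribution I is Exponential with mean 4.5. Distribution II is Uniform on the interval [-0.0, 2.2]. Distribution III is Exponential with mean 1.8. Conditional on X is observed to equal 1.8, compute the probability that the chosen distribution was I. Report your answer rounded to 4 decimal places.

0.2382

Likelihoods f(1.8 | ·): I: 0.14896; II: 0.454545; III: 0.204377.
Posterior ∝ prior × likelihood. Numerator for I: 0.37·0.14896 = 0.0551152.
Normalizing constant: 0.37·0.14896 + 0.19·0.454545 + 0.44·0.204377 = 0.231405.
P(I | observation) = 0.0551152 / 0.231405 = 0.238176.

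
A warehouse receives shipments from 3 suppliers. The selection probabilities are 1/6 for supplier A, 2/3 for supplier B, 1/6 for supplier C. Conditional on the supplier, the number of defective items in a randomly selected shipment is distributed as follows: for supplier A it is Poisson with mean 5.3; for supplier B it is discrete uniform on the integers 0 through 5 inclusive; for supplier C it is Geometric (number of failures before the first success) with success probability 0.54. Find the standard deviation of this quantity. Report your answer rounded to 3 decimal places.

2.194

Per component, A: μ=5.3, E[X²]=33.39; B: μ=2.5, E[X²]=9.16667; C: μ=0.851852, E[X²]=2.30316.
E[X] = 0.166667·5.3 + 0.666667·2.5 + 0.166667·0.851852 = 2.69198.
E[X²] = 0.166667·33.39 + 0.666667·9.16667 + 0.166667·2.30316 = 12.06.
Var(X) = E[X²] − (E[X])² = 12.06 − 7.24673 = 4.81324.
SD(X) = √4.81324 = 2.19391.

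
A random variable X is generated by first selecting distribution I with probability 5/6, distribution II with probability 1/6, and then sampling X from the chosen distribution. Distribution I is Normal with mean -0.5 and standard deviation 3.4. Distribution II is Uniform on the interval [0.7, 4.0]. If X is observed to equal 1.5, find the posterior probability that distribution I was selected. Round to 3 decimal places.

0.620

Likelihoods f(1.5 | ·): I: 0.0986947; II: 0.30303.
Posterior ∝ prior × likelihood. Numerator for I: 0.833333·0.0986947 = 0.0822456.
Normalizing constant: 0.833333·0.0986947 + 0.166667·0.30303 = 0.132751.
P(I | observation) = 0.0822456 / 0.132751 = 0.619549.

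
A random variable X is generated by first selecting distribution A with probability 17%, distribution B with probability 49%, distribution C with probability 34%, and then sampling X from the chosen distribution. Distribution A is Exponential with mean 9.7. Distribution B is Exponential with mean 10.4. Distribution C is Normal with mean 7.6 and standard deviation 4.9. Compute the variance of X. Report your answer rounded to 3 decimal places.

Per component, A: μ=9.7, E[X²]=188.18; B: μ=10.4, E[X²]=216.32; C: μ=7.6, E[X²]=81.77.
E[X] = 0.17·9.7 + 0.49·10.4 + 0.34·7.6 = 9.329.
E[X²] = 0.17·188.18 + 0.49·216.32 + 0.34·81.77 = 165.789.
Var(X) = E[X²] − (E[X])² = 165.789 − 87.0302 = 78.759.

78.759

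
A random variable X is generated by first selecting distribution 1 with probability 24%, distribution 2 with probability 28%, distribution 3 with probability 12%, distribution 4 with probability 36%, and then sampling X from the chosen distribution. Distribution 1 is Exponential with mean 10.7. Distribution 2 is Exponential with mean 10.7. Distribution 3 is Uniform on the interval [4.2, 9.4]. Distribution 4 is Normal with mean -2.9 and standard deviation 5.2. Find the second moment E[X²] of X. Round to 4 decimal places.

For each component E[X²] = Var + (mean)², giving 1: 228.98; 2: 228.98; 3: 48.4933; 4: 35.45.
Overall E[X²] = 0.24·228.98 + 0.28·228.98 + 0.12·48.4933 + 0.36·35.45 = 137.651.

137.6508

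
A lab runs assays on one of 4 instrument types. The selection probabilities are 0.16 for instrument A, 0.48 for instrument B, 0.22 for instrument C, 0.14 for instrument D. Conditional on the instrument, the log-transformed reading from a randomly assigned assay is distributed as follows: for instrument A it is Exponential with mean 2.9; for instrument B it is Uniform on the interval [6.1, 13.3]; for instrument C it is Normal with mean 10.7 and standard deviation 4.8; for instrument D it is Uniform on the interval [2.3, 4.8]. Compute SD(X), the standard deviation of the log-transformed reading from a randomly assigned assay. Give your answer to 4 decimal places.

4.2994

Per component, A: μ=2.9, E[X²]=16.82; B: μ=9.7, E[X²]=98.41; C: μ=10.7, E[X²]=137.53; D: μ=3.55, E[X²]=13.1233.
E[X] = 0.16·2.9 + 0.48·9.7 + 0.22·10.7 + 0.14·3.55 = 7.971.
E[X²] = 0.16·16.82 + 0.48·98.41 + 0.22·137.53 + 0.14·13.1233 = 82.0219.
Var(X) = E[X²] − (E[X])² = 82.0219 − 63.5368 = 18.485.
SD(X) = √18.485 = 4.29942.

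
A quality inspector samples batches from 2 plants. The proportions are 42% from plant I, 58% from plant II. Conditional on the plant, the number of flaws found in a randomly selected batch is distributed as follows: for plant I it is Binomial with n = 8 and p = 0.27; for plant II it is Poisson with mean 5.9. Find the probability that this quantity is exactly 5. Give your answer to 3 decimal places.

Conditional on each plant, P(X = 5): I: 0.031259; II: 0.163208.
By total probability, P(X = 5) = 0.42·0.031259 + 0.58·0.163208 = 0.107789.

0.108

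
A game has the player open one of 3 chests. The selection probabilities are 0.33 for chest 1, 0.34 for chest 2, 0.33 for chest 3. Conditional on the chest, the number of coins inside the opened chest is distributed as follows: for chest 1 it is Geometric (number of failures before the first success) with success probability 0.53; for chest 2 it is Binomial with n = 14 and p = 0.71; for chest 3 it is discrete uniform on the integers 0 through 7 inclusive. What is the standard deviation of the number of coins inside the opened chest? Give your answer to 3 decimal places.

4.226

Per component, 1: μ=0.886792, E[X²]=2.45959; 2: μ=9.94, E[X²]=101.686; 3: μ=3.5, E[X²]=17.5.
E[X] = 0.33·0.886792 + 0.34·9.94 + 0.33·3.5 = 4.82724.
E[X²] = 0.33·2.45959 + 0.34·101.686 + 0.33·17.5 = 41.16.
Var(X) = E[X²] − (E[X])² = 41.16 − 23.3023 = 17.8577.
SD(X) = √17.8577 = 4.22584.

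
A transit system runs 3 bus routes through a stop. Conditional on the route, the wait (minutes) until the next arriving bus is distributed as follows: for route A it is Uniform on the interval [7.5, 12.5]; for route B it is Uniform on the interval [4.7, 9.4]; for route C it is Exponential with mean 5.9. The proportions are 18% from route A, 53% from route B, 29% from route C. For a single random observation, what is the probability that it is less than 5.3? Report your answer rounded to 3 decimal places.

Conditional on each route, P(X < 5.3): A: 0; B: 0.12766; C: 0.592741.
By total probability, P(X < 5.3) = 0.18·0 + 0.53·0.12766 + 0.29·0.592741 = 0.239554.

0.240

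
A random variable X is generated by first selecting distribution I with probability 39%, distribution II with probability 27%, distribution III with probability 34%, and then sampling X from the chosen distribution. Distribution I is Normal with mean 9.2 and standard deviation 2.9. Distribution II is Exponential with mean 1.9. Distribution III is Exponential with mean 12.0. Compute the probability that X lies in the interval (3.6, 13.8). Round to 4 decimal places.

Conditional on each component, P(3.6 < X < 13.8): I: 0.916914; II: 0.149657; III: 0.424181.
By total probability, P(3.6 < X < 13.8) = 0.39·0.916914 + 0.27·0.149657 + 0.34·0.424181 = 0.542226.

0.5422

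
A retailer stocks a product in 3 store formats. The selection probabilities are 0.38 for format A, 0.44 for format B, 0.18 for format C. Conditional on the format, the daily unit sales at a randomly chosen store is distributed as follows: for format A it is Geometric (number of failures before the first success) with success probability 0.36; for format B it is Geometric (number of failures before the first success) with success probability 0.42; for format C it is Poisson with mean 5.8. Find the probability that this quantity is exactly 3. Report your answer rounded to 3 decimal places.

Conditional on each format, P(X = 3): A: 0.0943718; B: 0.081947; C: 0.098452.
By total probability, P(X = 3) = 0.38·0.0943718 + 0.44·0.081947 + 0.18·0.098452 = 0.0896394.

0.090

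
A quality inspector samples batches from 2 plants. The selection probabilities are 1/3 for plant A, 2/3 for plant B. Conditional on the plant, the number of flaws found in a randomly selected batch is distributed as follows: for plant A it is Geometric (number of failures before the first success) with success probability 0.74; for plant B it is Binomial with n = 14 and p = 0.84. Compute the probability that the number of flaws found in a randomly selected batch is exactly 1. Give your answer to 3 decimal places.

0.064

Conditional on each plant, P(X = 1): A: 0.1924; B: 5.29623e-10.
By total probability, P(X = 1) = 0.333333·0.1924 + 0.666667·5.29623e-10 = 0.0641333.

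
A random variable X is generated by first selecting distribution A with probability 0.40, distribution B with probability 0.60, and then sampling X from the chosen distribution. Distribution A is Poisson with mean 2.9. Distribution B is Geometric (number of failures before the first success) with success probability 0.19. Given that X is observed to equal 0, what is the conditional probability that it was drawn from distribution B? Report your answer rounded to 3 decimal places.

Likelihoods P(X=0 | ·): A: 0.0550232; B: 0.19.
Posterior ∝ prior × likelihood. Numerator for B: 0.6·0.19 = 0.114.
Normalizing constant: 0.4·0.0550232 + 0.6·0.19 = 0.136009.
P(B | observation) = 0.114 / 0.136009 = 0.838178.

0.838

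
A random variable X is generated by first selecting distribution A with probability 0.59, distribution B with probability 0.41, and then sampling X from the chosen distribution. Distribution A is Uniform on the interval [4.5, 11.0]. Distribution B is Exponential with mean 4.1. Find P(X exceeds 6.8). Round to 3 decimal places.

0.459

Conditional on each component, P(X > 6.8): A: 0.646154; B: 0.190417.
By total probability, P(X > 6.8) = 0.59·0.646154 + 0.41·0.190417 = 0.459302.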